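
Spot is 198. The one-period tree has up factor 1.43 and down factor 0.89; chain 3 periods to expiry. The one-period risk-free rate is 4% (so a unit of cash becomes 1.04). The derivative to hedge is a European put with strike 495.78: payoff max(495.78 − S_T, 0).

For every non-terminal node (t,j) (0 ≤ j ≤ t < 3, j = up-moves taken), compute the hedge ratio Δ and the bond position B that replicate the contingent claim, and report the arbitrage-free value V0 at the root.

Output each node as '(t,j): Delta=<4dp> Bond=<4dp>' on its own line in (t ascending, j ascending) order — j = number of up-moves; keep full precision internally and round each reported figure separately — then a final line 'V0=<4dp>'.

(0,0): Delta=-0.9445 Bond=431.3389
(1,0): Delta=-1.0000 Bond=458.3765
(1,1): Delta=-0.8546 Bond=423.1541
(2,0): Delta=-1.0000 Bond=476.7115
(2,1): Delta=-1.0000 Bond=476.7115
(2,2): Delta=-0.6194 Bond=344.8391
V0=244.3322

The replicating-portfolio and risk-neutral prices coincide; use p* = (1.04−0.89)/(1.43−0.89) = 0.2778 for the latter.
Terminal payoffs: V(3,0)=356.1961, V(3,1)=271.5048, V(3,2)=135.4277, V(3,3)=0.0000
(2,0): S=156.8358. Δ = (V_up−V_dn)/(S_up−S_dn) = (271.5048−356.1961)/(224.2752−139.5839) = -1.0000. V = [p*·271.5048 + (1−p*)·356.1961]/1.04 = 319.8757. B = V − Δ·S = 476.7115.
(2,1): S=251.9946. Δ = (V_up−V_dn)/(S_up−S_dn) = (135.4277−271.5048)/(360.3523−224.2752) = -1.0000. V = [p*·135.4277 + (1−p*)·271.5048]/1.04 = 224.7169. B = V − Δ·S = 476.7115.
(2,2): S=404.8902. Δ = (V_up−V_dn)/(S_up−S_dn) = (0.0000−135.4277)/(578.9930−360.3523) = -0.6194. V = [p*·0.0000 + (1−p*)·135.4277]/1.04 = 94.0470. B = V − Δ·S = 344.8391.
(1,0): S=176.2200. Δ = (V_up−V_dn)/(S_up−S_dn) = (224.7169−319.8757)/(251.9946−156.8358) = -1.0000. V = [p*·224.7169 + (1−p*)·319.8757]/1.04 = 282.1565. B = V − Δ·S = 458.3765.
(1,1): S=283.1400. Δ = (V_up−V_dn)/(S_up−S_dn) = (94.0470−224.7169)/(404.8902−251.9946) = -0.8546. V = [p*·94.0470 + (1−p*)·224.7169]/1.04 = 181.1728. B = V − Δ·S = 423.1541.
(0,0): S=198.0000. Δ = (V_up−V_dn)/(S_up−S_dn) = (181.1728−282.1565)/(283.1400−176.2200) = -0.9445. V = [p*·181.1728 + (1−p*)·282.1565]/1.04 = 244.3322. B = V − Δ·S = 431.3389.
The time-0 hedge costs 244.3322, which is the no-arbitrage price.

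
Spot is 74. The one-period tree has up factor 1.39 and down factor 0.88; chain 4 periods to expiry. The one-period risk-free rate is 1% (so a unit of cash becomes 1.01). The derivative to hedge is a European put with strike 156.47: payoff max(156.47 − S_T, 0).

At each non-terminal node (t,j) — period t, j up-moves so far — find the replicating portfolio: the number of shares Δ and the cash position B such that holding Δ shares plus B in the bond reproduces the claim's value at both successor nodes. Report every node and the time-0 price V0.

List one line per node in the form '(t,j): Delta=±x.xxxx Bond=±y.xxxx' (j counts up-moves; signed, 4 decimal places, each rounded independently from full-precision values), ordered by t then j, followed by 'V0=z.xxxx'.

No-arbitrage ⇒ martingale measure with p* = (R−d)/(u−d) = 0.2549.
Terminal values V(4,·): V(4,0)=112.0925, V(4,1)=86.3738, V(4,2)=45.7499, V(4,3)=0.0000, V(4,4)=0.0000
Node (3,0) S=50.4289: V=(p*·86.3738+(1−p*)·112.0925)/1.01=104.4919; Δ=(86.3738−112.0925)/(70.0962−44.3775)=-1.0000; B=V−Δ·S=154.9208
Node (3,1) S=79.6548: V=(p*·45.7499+(1−p*)·86.3738)/1.01=75.2660; Δ=(45.7499−86.3738)/(110.7201−70.0962)=-1.0000; B=V−Δ·S=154.9208
Node (3,2) S=125.8184: V=(p*·0.0000+(1−p*)·45.7499)/1.01=33.7506; Δ=(0.0000−45.7499)/(174.8875−110.7201)=-0.7130; B=V−Δ·S=123.4562
Node (3,3) S=198.7358: V=(p*·0.0000+(1−p*)·0.0000)/1.01=0.0000; Δ=(0.0000−0.0000)/(276.2428−174.8875)=0.0000; B=V−Δ·S=0.0000
Node (2,0) S=57.3056: V=(p*·75.2660+(1−p*)·104.4919)/1.01=96.0813; Δ=(75.2660−104.4919)/(79.6548−50.4289)=-1.0000; B=V−Δ·S=153.3869
Node (2,1) S=90.5168: V=(p*·33.7506+(1−p*)·75.2660)/1.01=64.0432; Δ=(33.7506−75.2660)/(125.8184−79.6548)=-0.8993; B=V−Δ·S=145.4459
Node (2,2) S=142.9754: V=(p*·0.0000+(1−p*)·33.7506)/1.01=24.8985; Δ=(0.0000−33.7506)/(198.7358−125.8184)=-0.4629; B=V−Δ·S=91.0762
Node (1,0) S=65.1200: V=(p*·64.0432+(1−p*)·96.0813)/1.01=87.0443; Δ=(64.0432−96.0813)/(90.5168−57.3056)=-0.9647; B=V−Δ·S=149.8641
Node (1,1) S=102.8600: V=(p*·24.8985+(1−p*)·64.0432)/1.01=53.5299; Δ=(24.8985−64.0432)/(142.9754−90.5168)=-0.7462; B=V−Δ·S=130.2842
Node (0,0) S=74.0000: V=(p*·53.5299+(1−p*)·87.0443)/1.01=77.7242; Δ=(53.5299−87.0443)/(102.8600−65.1200)=-0.8880; B=V−Δ·S=143.4388
Root portfolio cost Δ·74+B reproduces V0=77.7242.

(0,0): Delta=-0.8880 Bond=143.4388
(1,0): Delta=-0.9647 Bond=149.8641
(1,1): Delta=-0.7462 Bond=130.2842
(2,0): Delta=-1.0000 Bond=153.3869
(2,1): Delta=-0.8993 Bond=145.4459
(2,2): Delta=-0.4629 Bond=91.0762
(3,0): Delta=-1.0000 Bond=154.9208
(3,1): Delta=-1.0000 Bond=154.9208
(3,2): Delta=-0.7130 Bond=123.4562
(3,3): Delta=0.0000 Bond=0.0000
V0=77.7242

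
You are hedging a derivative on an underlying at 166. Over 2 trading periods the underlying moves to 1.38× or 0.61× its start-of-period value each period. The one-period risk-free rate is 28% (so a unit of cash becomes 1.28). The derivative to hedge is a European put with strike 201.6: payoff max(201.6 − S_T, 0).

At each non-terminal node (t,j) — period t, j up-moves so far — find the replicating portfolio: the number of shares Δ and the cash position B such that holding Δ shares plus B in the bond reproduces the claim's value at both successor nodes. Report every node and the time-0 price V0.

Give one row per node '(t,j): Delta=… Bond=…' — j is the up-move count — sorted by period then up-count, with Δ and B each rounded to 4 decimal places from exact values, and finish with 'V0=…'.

The replicating-portfolio and risk-neutral prices coincide; use p* = (1.28−0.61)/(1.38−0.61) = 0.8701 for the latter.
Terminal values V(2,·): V(2,0)=139.8314, V(2,1)=61.8612, V(2,2)=0.0000
(1,0): S=101.2600. Δ = (V_up−V_dn)/(S_up−S_dn) = (61.8612−139.8314)/(139.7388−61.7686) = -1.0000. V = [p*·61.8612 + (1−p*)·139.8314]/1.28 = 56.2400. B = V − Δ·S = 157.5000.
(1,1): S=229.0800. Δ = (V_up−V_dn)/(S_up−S_dn) = (0.0000−61.8612)/(316.1304−139.7388) = -0.3507. V = [p*·0.0000 + (1−p*)·61.8612]/1.28 = 6.2765. B = V − Δ·S = 86.6157.
(0,0): S=166.0000. Δ = (V_up−V_dn)/(S_up−S_dn) = (6.2765−56.2400)/(229.0800−101.2600) = -0.3909. V = [p*·6.2765 + (1−p*)·56.2400]/1.28 = 9.9729. B = V − Δ·S = 74.8605.
Self-financing check: at every node Δ·S+B equals the discounted successor values.

(0,0): Delta=-0.3909 Bond=74.8605
(1,0): Delta=-1.0000 Bond=157.5000
(1,1): Delta=-0.3507 Bond=86.6157
V0=9.9729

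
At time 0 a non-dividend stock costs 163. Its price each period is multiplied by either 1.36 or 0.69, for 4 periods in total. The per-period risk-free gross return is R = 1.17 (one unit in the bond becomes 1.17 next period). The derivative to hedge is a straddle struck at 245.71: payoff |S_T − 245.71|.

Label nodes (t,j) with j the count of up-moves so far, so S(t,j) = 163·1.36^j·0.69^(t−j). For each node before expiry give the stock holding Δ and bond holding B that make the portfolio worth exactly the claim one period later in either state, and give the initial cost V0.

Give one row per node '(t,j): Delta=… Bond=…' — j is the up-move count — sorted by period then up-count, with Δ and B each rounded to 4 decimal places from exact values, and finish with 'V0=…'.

(0,0): Delta=0.3408 Bond=16.8383
(1,0): Delta=-0.6298 Bond=128.8579
(1,1): Delta=0.5357 Bond=-23.5072
(2,0): Delta=-1.0000 Bond=179.4945
(2,1): Delta=-0.5554 Bond=139.3911
(2,2): Delta=0.7548 Bond=-93.5659
(3,0): Delta=-1.0000 Bond=210.0085
(3,1): Delta=-1.0000 Bond=210.0085
(3,2): Delta=-0.4661 Bond=144.5147
(3,3): Delta=1.0000 Bond=-210.0085
V0=72.3830

Risk-neutral probability p* = (R−d)/(u−d) = (1.17−0.69)/(1.36−0.69) = 0.7164.
Terminal payoffs: V(4,0)=208.7626, V(4,1)=172.8861, V(4,2)=102.1731, V(4,3)=37.2033, V(4,4)=311.9163
(3,0): S=53.5470. Δ = (V_up−V_dn)/(S_up−S_dn) = (172.8861−208.7626)/(72.8239−36.9474) = -1.0000. V = [p*·172.8861 + (1−p*)·208.7626]/1.17 = 156.4616. B = V − Δ·S = 210.0085.
(3,1): S=105.5418. Δ = (V_up−V_dn)/(S_up−S_dn) = (102.1731−172.8861)/(143.5369−72.8239) = -1.0000. V = [p*·102.1731 + (1−p*)·172.8861]/1.17 = 104.4667. B = V − Δ·S = 210.0085.
(3,2): S=208.0245. Δ = (V_up−V_dn)/(S_up−S_dn) = (37.2033−102.1731)/(282.9133−143.5369) = -0.4661. V = [p*·37.2033 + (1−p*)·102.1731]/1.17 = 47.5450. B = V − Δ·S = 144.5147.
(3,3): S=410.0193. Δ = (V_up−V_dn)/(S_up−S_dn) = (311.9163−37.2033)/(557.6263−282.9133) = 1.0000. V = [p*·311.9163 + (1−p*)·37.2033]/1.17 = 200.0108. B = V − Δ·S = -210.0085.
(2,0): S=77.6043. Δ = (V_up−V_dn)/(S_up−S_dn) = (104.4667−156.4616)/(105.5418−53.5470) = -1.0000. V = [p*·104.4667 + (1−p*)·156.4616]/1.17 = 101.8902. B = V − Δ·S = 179.4945.
(2,1): S=152.9592. Δ = (V_up−V_dn)/(S_up−S_dn) = (47.5450−104.4667)/(208.0245−105.5418) = -0.5554. V = [p*·47.5450 + (1−p*)·104.4667]/1.17 = 54.4333. B = V − Δ·S = 139.3911.
(2,2): S=301.4848. Δ = (V_up−V_dn)/(S_up−S_dn) = (200.0108−47.5450)/(410.0193−208.0245) = 0.7548. V = [p*·200.0108 + (1−p*)·47.5450]/1.17 = 133.9950. B = V − Δ·S = -93.5659.
(1,0): S=112.4700. Δ = (V_up−V_dn)/(S_up−S_dn) = (54.4333−101.8902)/(152.9592−77.6043) = -0.6298. V = [p*·54.4333 + (1−p*)·101.8902]/1.17 = 58.0267. B = V − Δ·S = 128.8579.
(1,1): S=221.6800. Δ = (V_up−V_dn)/(S_up−S_dn) = (133.9950−54.4333)/(301.4848−152.9592) = 0.5357. V = [p*·133.9950 + (1−p*)·54.4333]/1.17 = 95.2417. B = V − Δ·S = -23.5072.
(0,0): S=163.0000. Δ = (V_up−V_dn)/(S_up−S_dn) = (95.2417−58.0267)/(221.6800−112.4700) = 0.3408. V = [p*·95.2417 + (1−p*)·58.0267]/1.17 = 72.3830. B = V − Δ·S = 16.8383.
Check: Δ(0,0)·S0 + B(0,0) = 72.3830 = V0.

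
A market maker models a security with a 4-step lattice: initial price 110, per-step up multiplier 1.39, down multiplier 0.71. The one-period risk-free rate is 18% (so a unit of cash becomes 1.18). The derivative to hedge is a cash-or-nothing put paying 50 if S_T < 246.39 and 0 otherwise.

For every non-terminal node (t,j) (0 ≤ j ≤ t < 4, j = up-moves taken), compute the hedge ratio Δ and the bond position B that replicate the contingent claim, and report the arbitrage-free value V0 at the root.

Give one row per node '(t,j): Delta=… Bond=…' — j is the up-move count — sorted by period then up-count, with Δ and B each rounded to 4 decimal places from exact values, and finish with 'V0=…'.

The replicating-portfolio and risk-neutral prices coincide; use p* = (1.18−0.71)/(1.39−0.71) = 0.6912 for the latter.
Terminal values V(4,·): V(4,0)=50.0000, V(4,1)=50.0000, V(4,2)=50.0000, V(4,3)=50.0000, V(4,4)=0.0000
  t=3,j=0: stock 39.3702 → up 54.7246 (V=50.0000), down 27.9528 (V=50.0000). Price 42.3729; hedge Δ=0.0000, bond B=42.3729.
  t=3,j=1: stock 77.0769 → up 107.1369 (V=50.0000), down 54.7246 (V=50.0000). Price 42.3729; hedge Δ=0.0000, bond B=42.3729.
  t=3,j=2: stock 150.8970 → up 209.7468 (V=50.0000), down 107.1369 (V=50.0000). Price 42.3729; hedge Δ=0.0000, bond B=42.3729.
  t=3,j=3: stock 295.4181 → up 410.6311 (V=0.0000), down 209.7468 (V=50.0000). Price 13.0857; hedge Δ=-0.2489, bond B=86.6152.
  t=2,j=0: stock 55.4510 → up 77.0769 (V=42.3729), down 39.3702 (V=42.3729). Price 35.9092; hedge Δ=0.0000, bond B=35.9092.
  t=2,j=1: stock 108.5590 → up 150.8970 (V=42.3729), down 77.0769 (V=42.3729). Price 35.9092; hedge Δ=0.0000, bond B=35.9092.
  t=2,j=2: stock 212.5310 → up 295.4181 (V=13.0857), down 150.8970 (V=42.3729). Price 18.7545; hedge Δ=-0.2026, bond B=61.8238.
  t=1,j=0: stock 78.1000 → up 108.5590 (V=35.9092), down 55.4510 (V=35.9092). Price 30.4315; hedge Δ=0.0000, bond B=30.4315.
  t=1,j=1: stock 152.9000 → up 212.5310 (V=18.7545), down 108.5590 (V=35.9092). Price 20.3833; hedge Δ=-0.1650, bond B=45.6108.
  t=0,j=0: stock 110.0000 → up 152.9000 (V=20.3833), down 78.1000 (V=30.4315). Price 19.9037; hedge Δ=-0.1343, bond B=34.6806.
Each (Δ,B) replicates both successor values, so the strategy is self-financing and V0 is arbitrage-free.

(0,0): Delta=-0.1343 Bond=34.6806
(1,0): Delta=0.0000 Bond=30.4315
(1,1): Delta=-0.1650 Bond=45.6108
(2,0): Delta=0.0000 Bond=35.9092
(2,1): Delta=0.0000 Bond=35.9092
(2,2): Delta=-0.2026 Bond=61.8238
(3,0): Delta=0.0000 Bond=42.3729
(3,1): Delta=0.0000 Bond=42.3729
(3,2): Delta=0.0000 Bond=42.3729
(3,3): Delta=-0.2489 Bond=86.6152
V0=19.9037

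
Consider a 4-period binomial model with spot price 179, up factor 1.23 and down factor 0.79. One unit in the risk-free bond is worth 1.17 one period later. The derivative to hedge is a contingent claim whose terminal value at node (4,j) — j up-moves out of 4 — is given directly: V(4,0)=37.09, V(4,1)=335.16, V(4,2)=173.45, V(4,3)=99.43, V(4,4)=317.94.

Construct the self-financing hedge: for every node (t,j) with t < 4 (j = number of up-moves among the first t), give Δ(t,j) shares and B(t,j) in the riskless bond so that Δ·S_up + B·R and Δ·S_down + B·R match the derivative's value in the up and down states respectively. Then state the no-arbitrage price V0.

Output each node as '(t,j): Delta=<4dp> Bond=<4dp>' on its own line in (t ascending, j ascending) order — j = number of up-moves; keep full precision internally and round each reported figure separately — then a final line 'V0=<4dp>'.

(0,0): Delta=0.8810 Bond=-35.3929
(1,0): Delta=-1.0303 Bond=228.8715
(1,1): Delta=1.0749 Bond=-84.0857
(2,0): Delta=-1.7217 Bond=345.0120
(2,1): Delta=-0.9602 Bond=255.5851
(2,2): Delta=1.2812 Bond=-154.2696
(3,0): Delta=7.6759 Bond=-425.7104
(3,1): Delta=-2.6747 Bond=534.6179
(3,2): Delta=-0.7863 Bond=261.8372
(3,3): Delta=1.4909 Bond=-250.3374
V0=122.3095

Risk-neutral probability p* = (R−d)/(u−d) = (1.17−0.79)/(1.23−0.79) = 0.8636.
Terminal payoffs: V(4,0)=37.0900, V(4,1)=335.1600, V(4,2)=173.4500, V(4,3)=99.4300, V(4,4)=317.9400
(3,0): S=88.2540. Δ = (V_up−V_dn)/(S_up−S_dn) = (335.1600−37.0900)/(108.5524−69.7206) = 7.6759. V = [p*·335.1600 + (1−p*)·37.0900]/1.17 = 251.7214. B = V − Δ·S = -425.7104.
(3,1): S=137.4081. Δ = (V_up−V_dn)/(S_up−S_dn) = (173.4500−335.1600)/(169.0120−108.5524) = -2.6747. V = [p*·173.4500 + (1−p*)·335.1600]/1.17 = 167.0952. B = V − Δ·S = 534.6179.
(3,2): S=213.9392. Δ = (V_up−V_dn)/(S_up−S_dn) = (99.4300−173.4500)/(263.1452−169.0120) = -0.7863. V = [p*·99.4300 + (1−p*)·173.4500]/1.17 = 93.6099. B = V − Δ·S = 261.8372.
(3,3): S=333.0952. Δ = (V_up−V_dn)/(S_up−S_dn) = (317.9400−99.4300)/(409.7071−263.1452) = 1.4909. V = [p*·317.9400 + (1−p*)·99.4300]/1.17 = 246.2762. B = V − Δ·S = -250.3374.
(2,0): S=111.7139. Δ = (V_up−V_dn)/(S_up−S_dn) = (167.0952−251.7214)/(137.4081−88.2540) = -1.7217. V = [p*·167.0952 + (1−p*)·251.7214]/1.17 = 152.6796. B = V − Δ·S = 345.0120.
(2,1): S=173.9343. Δ = (V_up−V_dn)/(S_up−S_dn) = (93.6099−167.0952)/(213.9392−137.4081) = -0.9602. V = [p*·93.6099 + (1−p*)·167.0952]/1.17 = 88.5732. B = V − Δ·S = 255.5851.
(2,2): S=270.8091. Δ = (V_up−V_dn)/(S_up−S_dn) = (246.2762−93.6099)/(333.0952−213.9392) = 1.2812. V = [p*·246.2762 + (1−p*)·93.6099]/1.17 = 192.6992. B = V − Δ·S = -154.2696.
(1,0): S=141.4100. Δ = (V_up−V_dn)/(S_up−S_dn) = (88.5732−152.6796)/(173.9343−111.7139) = -1.0303. V = [p*·88.5732 + (1−p*)·152.6796]/1.17 = 83.1752. B = V − Δ·S = 228.8715.
(1,1): S=220.1700. Δ = (V_up−V_dn)/(S_up−S_dn) = (192.6992−88.5732)/(270.8091−173.9343) = 1.0749. V = [p*·192.6992 + (1−p*)·88.5732]/1.17 = 152.5643. B = V − Δ·S = -84.0857.
(0,0): S=179.0000. Δ = (V_up−V_dn)/(S_up−S_dn) = (152.5643−83.1752)/(220.1700−141.4100) = 0.8810. V = [p*·152.5643 + (1−p*)·83.1752]/1.17 = 122.3095. B = V − Δ·S = -35.3929.
Self-financing check: at every node Δ·S+B equals the discounted successor values.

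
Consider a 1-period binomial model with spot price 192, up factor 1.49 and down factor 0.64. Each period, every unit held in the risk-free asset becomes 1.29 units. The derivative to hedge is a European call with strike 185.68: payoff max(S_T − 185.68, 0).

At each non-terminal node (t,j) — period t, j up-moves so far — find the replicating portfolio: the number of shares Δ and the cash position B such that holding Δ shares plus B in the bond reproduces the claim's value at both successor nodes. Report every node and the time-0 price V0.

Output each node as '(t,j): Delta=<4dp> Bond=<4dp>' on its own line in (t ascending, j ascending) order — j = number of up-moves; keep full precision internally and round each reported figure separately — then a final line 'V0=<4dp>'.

(0,0): Delta=0.6152 Bond=-58.6010
V0=59.5166

Since d<R<u, set p* = (R−d)/(u−d) = 0.7647; price each node as the discounted p*-expectation of its children.
Terminal values V(1,·): V(1,0)=0.0000, V(1,1)=100.4000
Node (0,0) S=192.0000: V=(p*·100.4000+(1−p*)·0.0000)/1.29=59.5166; Δ=(100.4000−0.0000)/(286.0800−122.8800)=0.6152; B=V−Δ·S=-58.6010
Self-financing check: at every node Δ·S+B equals the discounted successor values.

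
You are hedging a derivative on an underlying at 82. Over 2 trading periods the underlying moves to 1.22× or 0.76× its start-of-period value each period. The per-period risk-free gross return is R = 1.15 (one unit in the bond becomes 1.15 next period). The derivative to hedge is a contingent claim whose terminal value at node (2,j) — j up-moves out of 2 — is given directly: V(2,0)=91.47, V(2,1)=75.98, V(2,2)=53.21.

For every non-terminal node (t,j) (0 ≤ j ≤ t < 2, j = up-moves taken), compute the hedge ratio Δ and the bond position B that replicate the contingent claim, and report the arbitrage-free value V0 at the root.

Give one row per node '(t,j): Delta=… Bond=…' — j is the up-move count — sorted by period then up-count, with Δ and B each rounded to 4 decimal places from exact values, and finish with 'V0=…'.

(0,0): Delta=-0.4994 Bond=86.2963
(1,0): Delta=-0.5403 Bond=101.7932
(1,1): Delta=-0.4948 Bond=98.7826
V0=45.3470

No-arbitrage ⇒ martingale measure with p* = (R−d)/(u−d) = 0.8478.
At expiry t=2: V(2,0)=91.4700, V(2,1)=75.9800, V(2,2)=53.2100
Node (1,0) S=62.3200: V=(p*·75.9800+(1−p*)·91.4700)/1.15=68.1193; Δ=(75.9800−91.4700)/(76.0304−47.3632)=-0.5403; B=V−Δ·S=101.7932
Node (1,1) S=100.0400: V=(p*·53.2100+(1−p*)·75.9800)/1.15=49.2826; Δ=(53.2100−75.9800)/(122.0488−76.0304)=-0.4948; B=V−Δ·S=98.7826
Node (0,0) S=82.0000: V=(p*·49.2826+(1−p*)·68.1193)/1.15=45.3470; Δ=(49.2826−68.1193)/(100.0400−62.3200)=-0.4994; B=V−Δ·S=86.2963
Self-financing check: at every node Δ·S+B equals the discounted successor values.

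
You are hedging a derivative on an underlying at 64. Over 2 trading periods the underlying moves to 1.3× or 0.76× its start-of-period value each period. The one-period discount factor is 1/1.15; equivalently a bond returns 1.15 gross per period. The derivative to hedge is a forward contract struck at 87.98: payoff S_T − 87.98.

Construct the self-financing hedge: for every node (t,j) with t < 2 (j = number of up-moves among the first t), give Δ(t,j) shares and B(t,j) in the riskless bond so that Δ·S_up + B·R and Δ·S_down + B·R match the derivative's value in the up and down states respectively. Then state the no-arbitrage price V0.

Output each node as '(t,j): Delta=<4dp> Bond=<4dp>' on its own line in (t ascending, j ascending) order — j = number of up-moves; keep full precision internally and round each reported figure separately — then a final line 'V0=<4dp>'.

Since d<R<u, set p* = (R−d)/(u−d) = 0.7222; price each node as the discounted p*-expectation of its children.
At expiry t=2: V(2,0)=-51.0136, V(2,1)=-24.7480, V(2,2)=20.1800
Node (1,0) S=48.6400: V=(p*·-24.7480+(1−p*)·-51.0136)/1.15=-27.8643; Δ=(-24.7480−-51.0136)/(63.2320−36.9664)=1.0000; B=V−Δ·S=-76.5043
Node (1,1) S=83.2000: V=(p*·20.1800+(1−p*)·-24.7480)/1.15=6.6957; Δ=(20.1800−-24.7480)/(108.1600−63.2320)=1.0000; B=V−Δ·S=-76.5043
Node (0,0) S=64.0000: V=(p*·6.6957+(1−p*)·-27.8643)/1.15=-2.5255; Δ=(6.6957−-27.8643)/(83.2000−48.6400)=1.0000; B=V−Δ·S=-66.5255
The time-0 hedge costs -2.5255, which is the no-arbitrage price.

(0,0): Delta=1.0000 Bond=-66.5255
(1,0): Delta=1.0000 Bond=-76.5043
(1,1): Delta=1.0000 Bond=-76.5043
V0=-2.5255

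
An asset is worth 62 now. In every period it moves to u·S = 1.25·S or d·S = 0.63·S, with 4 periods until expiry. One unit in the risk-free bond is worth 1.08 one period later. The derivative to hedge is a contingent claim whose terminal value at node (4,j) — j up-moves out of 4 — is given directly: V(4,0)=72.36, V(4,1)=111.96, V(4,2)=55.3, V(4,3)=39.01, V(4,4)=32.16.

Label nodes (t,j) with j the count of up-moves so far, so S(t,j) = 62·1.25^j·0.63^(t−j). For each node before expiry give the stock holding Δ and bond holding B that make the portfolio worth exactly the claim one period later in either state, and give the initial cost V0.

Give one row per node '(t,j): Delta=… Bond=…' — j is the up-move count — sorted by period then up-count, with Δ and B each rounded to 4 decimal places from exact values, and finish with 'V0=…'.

(0,0): Delta=-0.3746 Bond=56.6916
(1,0): Delta=-0.9968 Bond=85.5314
(1,1): Delta=-0.2561 Bond=52.0452
(2,0): Delta=-1.8368 Bond=113.0455
(2,1): Delta=-0.8368 Bond=84.5647
(2,2): Delta=-0.1455 Bond=45.4966
(3,0): Delta=4.1199 Bond=29.7419
(3,1): Delta=-2.9710 Bond=156.9758
(3,2): Delta=-0.4305 Bond=66.5303
(3,3): Delta=-0.0912 Bond=42.5653
V0=33.4692

Since d<R<u, set p* = (R−d)/(u−d) = 0.7258; price each node as the discounted p*-expectation of its children.
Terminal values V(4,·): V(4,0)=72.3600, V(4,1)=111.9600, V(4,2)=55.3000, V(4,3)=39.0100, V(4,4)=32.1600
(3,0): S=15.5029. Δ = (V_up−V_dn)/(S_up−S_dn) = (111.9600−72.3600)/(19.3786−9.7668) = 4.1199. V = [p*·111.9600 + (1−p*)·72.3600]/1.08 = 93.6129. B = V − Δ·S = 29.7419.
(3,1): S=30.7598. Δ = (V_up−V_dn)/(S_up−S_dn) = (55.3000−111.9600)/(38.4497−19.3786) = -2.9710. V = [p*·55.3000 + (1−p*)·111.9600]/1.08 = 65.5887. B = V − Δ·S = 156.9758.
(3,2): S=61.0312. Δ = (V_up−V_dn)/(S_up−S_dn) = (39.0100−55.3000)/(76.2891−38.4497) = -0.4305. V = [p*·39.0100 + (1−p*)·55.3000]/1.08 = 40.2561. B = V − Δ·S = 66.5303.
(3,3): S=121.0938. Δ = (V_up−V_dn)/(S_up−S_dn) = (32.1600−39.0100)/(151.3672−76.2891) = -0.0912. V = [p*·32.1600 + (1−p*)·39.0100]/1.08 = 31.5169. B = V − Δ·S = 42.5653.
(2,0): S=24.6078. Δ = (V_up−V_dn)/(S_up−S_dn) = (65.5887−93.6129)/(30.7598−15.5029) = -1.8368. V = [p*·65.5887 + (1−p*)·93.6129]/1.08 = 67.8452. B = V − Δ·S = 113.0455.
(2,1): S=48.8250. Δ = (V_up−V_dn)/(S_up−S_dn) = (40.2561−65.5887)/(61.0312−30.7598) = -0.8368. V = [p*·40.2561 + (1−p*)·65.5887]/1.08 = 43.7057. B = V − Δ·S = 84.5647.
(2,2): S=96.8750. Δ = (V_up−V_dn)/(S_up−S_dn) = (31.5169−40.2561)/(121.0938−61.0312) = -0.1455. V = [p*·31.5169 + (1−p*)·40.2561]/1.08 = 31.4010. B = V − Δ·S = 45.4966.
(1,0): S=39.0600. Δ = (V_up−V_dn)/(S_up−S_dn) = (43.7057−67.8452)/(48.8250−24.6078) = -0.9968. V = [p*·43.7057 + (1−p*)·67.8452]/1.08 = 46.5968. B = V − Δ·S = 85.5314.
(1,1): S=77.5000. Δ = (V_up−V_dn)/(S_up−S_dn) = (31.4010−43.7057)/(96.8750−48.8250) = -0.2561. V = [p*·31.4010 + (1−p*)·43.7057]/1.08 = 32.1990. B = V − Δ·S = 52.0452.
(0,0): S=62.0000. Δ = (V_up−V_dn)/(S_up−S_dn) = (32.1990−46.5968)/(77.5000−39.0600) = -0.3746. V = [p*·32.1990 + (1−p*)·46.5968]/1.08 = 33.4692. B = V − Δ·S = 56.6916.
Check: Δ(0,0)·S0 + B(0,0) = 33.4692 = V0.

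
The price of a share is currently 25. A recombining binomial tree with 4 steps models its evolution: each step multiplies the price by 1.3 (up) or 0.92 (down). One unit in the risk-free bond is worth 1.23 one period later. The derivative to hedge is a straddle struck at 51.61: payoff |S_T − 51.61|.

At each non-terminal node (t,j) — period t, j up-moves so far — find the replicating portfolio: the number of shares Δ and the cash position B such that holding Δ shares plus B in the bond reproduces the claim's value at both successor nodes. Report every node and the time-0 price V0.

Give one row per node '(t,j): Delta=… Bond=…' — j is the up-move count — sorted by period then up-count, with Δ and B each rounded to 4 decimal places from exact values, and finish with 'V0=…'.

No-arbitrage ⇒ martingale measure with p* = (R−d)/(u−d) = 0.8158.
Terminal values V(4,·): V(4,0)=33.7002, V(4,1)=26.3026, V(4,2)=15.8496, V(4,3)=1.0790, V(4,4)=19.7925
Node (3,0) S=19.4672: V=(p*·26.3026+(1−p*)·33.7002)/1.23=22.4921; Δ=(26.3026−33.7002)/(25.3074−17.9098)=-1.0000; B=V−Δ·S=41.9593
Node (3,1) S=27.5080: V=(p*·15.8496+(1−p*)·26.3026)/1.23=14.4513; Δ=(15.8496−26.3026)/(35.7604−25.3074)=-1.0000; B=V−Δ·S=41.9593
Node (3,2) S=38.8700: V=(p*·1.0790+(1−p*)·15.8496)/1.23=3.0893; Δ=(1.0790−15.8496)/(50.5310−35.7604)=-1.0000; B=V−Δ·S=41.9593
Node (3,3) S=54.9250: V=(p*·19.7925+(1−p*)·1.0790)/1.23=13.2888; Δ=(19.7925−1.0790)/(71.4025−50.5310)=0.8966; B=V−Δ·S=-35.9572
Node (2,0) S=21.1600: V=(p*·14.4513+(1−p*)·22.4921)/1.23=12.9533; Δ=(14.4513−22.4921)/(27.5080−19.4672)=-1.0000; B=V−Δ·S=34.1133
Node (2,1) S=29.9000: V=(p*·3.0893+(1−p*)·14.4513)/1.23=4.2133; Δ=(3.0893−14.4513)/(38.8700−27.5080)=-1.0000; B=V−Δ·S=34.1133
Node (2,2) S=42.2500: V=(p*·13.2888+(1−p*)·3.0893)/1.23=9.2764; Δ=(13.2888−3.0893)/(54.9250−38.8700)=0.6353; B=V−Δ·S=-17.5644
Node (1,0) S=23.0000: V=(p*·4.2133+(1−p*)·12.9533)/1.23=4.7344; Δ=(4.2133−12.9533)/(29.9000−21.1600)=-1.0000; B=V−Δ·S=27.7344
Node (1,1) S=32.5000: V=(p*·9.2764+(1−p*)·4.2133)/1.23=6.7835; Δ=(9.2764−4.2133)/(42.2500−29.9000)=0.4100; B=V−Δ·S=-6.5405
Node (0,0) S=25.0000: V=(p*·6.7835+(1−p*)·4.7344)/1.23=5.2082; Δ=(6.7835−4.7344)/(32.5000−23.0000)=0.2157; B=V−Δ·S=-0.1843
Each (Δ,B) replicates both successor values, so the strategy is self-financing and V0 is arbitrage-free.

(0,0): Delta=0.2157 Bond=-0.1843
(1,0): Delta=-1.0000 Bond=27.7344
(1,1): Delta=0.4100 Bond=-6.5405
(2,0): Delta=-1.0000 Bond=34.1133
(2,1): Delta=-1.0000 Bond=34.1133
(2,2): Delta=0.6353 Bond=-17.5644
(3,0): Delta=-1.0000 Bond=41.9593
(3,1): Delta=-1.0000 Bond=41.9593
(3,2): Delta=-1.0000 Bond=41.9593
(3,3): Delta=0.8966 Bond=-35.9572
V0=5.2082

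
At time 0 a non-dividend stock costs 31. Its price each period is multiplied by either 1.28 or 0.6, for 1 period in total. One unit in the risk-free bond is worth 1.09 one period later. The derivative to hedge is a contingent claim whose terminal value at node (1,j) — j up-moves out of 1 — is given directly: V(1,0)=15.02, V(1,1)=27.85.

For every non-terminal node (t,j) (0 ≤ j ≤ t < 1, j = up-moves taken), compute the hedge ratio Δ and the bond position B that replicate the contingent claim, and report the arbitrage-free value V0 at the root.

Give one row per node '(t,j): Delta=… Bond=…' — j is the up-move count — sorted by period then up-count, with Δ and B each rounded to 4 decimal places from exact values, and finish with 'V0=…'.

Under the risk-neutral measure, an up-move has probability p* = (R−d)/(u−d) = 0.7206 and values discount at R = 1.09.
Terminal values V(1,·): V(1,0)=15.0200, V(1,1)=27.8500
  t=0,j=0: stock 31.0000 → up 39.6800 (V=27.8500), down 18.6000 (V=15.0200). Price 22.2616; hedge Δ=0.6086, bond B=3.3940.
Root portfolio cost Δ·31+B reproduces V0=22.2616.

(0,0): Delta=0.6086 Bond=3.3940
V0=22.2616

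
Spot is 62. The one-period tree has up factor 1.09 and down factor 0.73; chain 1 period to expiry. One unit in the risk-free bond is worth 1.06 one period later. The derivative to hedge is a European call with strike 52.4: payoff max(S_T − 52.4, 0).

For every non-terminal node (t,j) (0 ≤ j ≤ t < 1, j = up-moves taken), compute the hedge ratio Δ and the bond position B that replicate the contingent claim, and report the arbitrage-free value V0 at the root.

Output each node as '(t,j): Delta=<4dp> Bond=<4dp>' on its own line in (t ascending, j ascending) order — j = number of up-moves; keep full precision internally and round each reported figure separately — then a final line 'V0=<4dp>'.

Risk-neutral probability p* = (R−d)/(u−d) = (1.06−0.73)/(1.09−0.73) = 0.9167.
Terminal payoffs: V(1,0)=0.0000, V(1,1)=15.1800
Node (0,0) S=62.0000: V=(p*·15.1800+(1−p*)·0.0000)/1.06=13.1274; Δ=(15.1800−0.0000)/(67.5800−45.2600)=0.6801; B=V−Δ·S=-29.0393
Self-financing check: at every node Δ·S+B equals the discounted successor values.

(0,0): Delta=0.6801 Bond=-29.0393
V0=13.1274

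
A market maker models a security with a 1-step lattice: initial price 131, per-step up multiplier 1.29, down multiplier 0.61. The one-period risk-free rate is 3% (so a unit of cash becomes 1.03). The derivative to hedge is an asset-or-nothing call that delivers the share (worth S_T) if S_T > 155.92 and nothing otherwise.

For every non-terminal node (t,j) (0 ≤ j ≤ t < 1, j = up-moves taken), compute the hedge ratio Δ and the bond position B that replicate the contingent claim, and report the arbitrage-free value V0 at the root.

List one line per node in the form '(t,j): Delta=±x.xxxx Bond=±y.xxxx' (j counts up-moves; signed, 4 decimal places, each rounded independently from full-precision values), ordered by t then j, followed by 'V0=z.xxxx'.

Since d<R<u, set p* = (R−d)/(u−d) = 0.6176; price each node as the discounted p*-expectation of its children.
At expiry t=1: V(1,0)=0.0000, V(1,1)=168.9900
Node (0,0) S=131.0000: V=(p*·168.9900+(1−p*)·0.0000)/1.03=101.3361; Δ=(168.9900−0.0000)/(168.9900−79.9100)=1.8971; B=V−Δ·S=-147.1786
Self-financing check: at every node Δ·S+B equals the discounted successor values.

(0,0): Delta=1.8971 Bond=-147.1786
V0=101.3361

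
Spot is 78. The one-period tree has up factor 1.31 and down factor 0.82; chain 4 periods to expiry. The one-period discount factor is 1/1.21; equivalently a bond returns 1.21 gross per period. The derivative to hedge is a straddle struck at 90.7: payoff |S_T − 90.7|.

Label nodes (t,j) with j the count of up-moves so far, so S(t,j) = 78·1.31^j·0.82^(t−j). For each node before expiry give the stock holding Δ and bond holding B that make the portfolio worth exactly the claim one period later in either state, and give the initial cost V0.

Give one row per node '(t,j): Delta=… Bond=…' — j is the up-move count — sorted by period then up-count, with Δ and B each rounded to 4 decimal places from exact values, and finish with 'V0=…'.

No-arbitrage ⇒ martingale measure with p* = (R−d)/(u−d) = 0.7959.
At expiry t=4: V(4,0)=55.4345, V(4,1)=34.3612, V(4,2)=0.6954, V(4,3)=53.0879, V(4,4)=139.0099
  t=3,j=0: stock 43.0067 → up 56.3388 (V=34.3612), down 35.2655 (V=55.4345). Price 31.9520; hedge Δ=-1.0000, bond B=74.9587.
  t=3,j=1: stock 68.7058 → up 90.0046 (V=0.6954), down 56.3388 (V=34.3612). Price 6.2528; hedge Δ=-1.0000, bond B=74.9587.
  t=3,j=2: stock 109.7618 → up 143.7879 (V=53.0879), down 90.0046 (V=0.6954). Price 35.0376; hedge Δ=0.9741, bond B=-71.8859.
  t=3,j=3: stock 175.3511 → up 229.7099 (V=139.0099), down 143.7879 (V=53.0879). Price 100.3924; hedge Δ=1.0000, bond B=-74.9587.
  t=2,j=0: stock 52.4472 → up 68.7058 (V=6.2528), down 43.0067 (V=31.9520). Price 9.5021; hedge Δ=-1.0000, bond B=61.9493.
  t=2,j=1: stock 83.7876 → up 109.7618 (V=35.0376), down 68.7058 (V=6.2528). Price 24.1018; hedge Δ=0.7011, bond B=-34.6427.
  t=2,j=2: stock 133.8558 → up 175.3511 (V=100.3924), down 109.7618 (V=35.0376). Price 71.9460; hedge Δ=0.9964, bond B=-61.4311.
  t=1,j=0: stock 63.9600 → up 83.7876 (V=24.1018), down 52.4472 (V=9.5021). Price 17.4564; hedge Δ=0.4658, bond B=-12.3389.
  t=1,j=1: stock 102.1800 → up 133.8558 (V=71.9460), down 83.7876 (V=24.1018). Price 51.3900; hedge Δ=0.9556, bond B=-46.2513.
  t=0,j=0: stock 78.0000 → up 102.1800 (V=51.3900), down 63.9600 (V=17.4564). Price 36.7478; hedge Δ=0.8878, bond B=-32.5044.
Check: Δ(0,0)·S0 + B(0,0) = 36.7478 = V0.

(0,0): Delta=0.8878 Bond=-32.5044
(1,0): Delta=0.4658 Bond=-12.3389
(1,1): Delta=0.9556 Bond=-46.2513
(2,0): Delta=-1.0000 Bond=61.9493
(2,1): Delta=0.7011 Bond=-34.6427
(2,2): Delta=0.9964 Bond=-61.4311
(3,0): Delta=-1.0000 Bond=74.9587
(3,1): Delta=-1.0000 Bond=74.9587
(3,2): Delta=0.9741 Bond=-71.8859
(3,3): Delta=1.0000 Bond=-74.9587
V0=36.7478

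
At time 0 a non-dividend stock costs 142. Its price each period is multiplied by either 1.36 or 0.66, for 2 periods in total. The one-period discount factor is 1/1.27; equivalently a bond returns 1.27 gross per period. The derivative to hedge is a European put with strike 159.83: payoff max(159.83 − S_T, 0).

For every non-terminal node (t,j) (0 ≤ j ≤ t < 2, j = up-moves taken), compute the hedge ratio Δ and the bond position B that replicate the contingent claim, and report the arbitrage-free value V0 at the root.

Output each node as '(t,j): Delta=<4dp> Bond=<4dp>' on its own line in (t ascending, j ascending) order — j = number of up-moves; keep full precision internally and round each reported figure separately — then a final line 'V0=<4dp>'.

(0,0): Delta=-0.2903 Bond=46.7204
(1,0): Delta=-1.0000 Bond=125.8504
(1,1): Delta=-0.2395 Bond=49.5211
V0=5.5014

Since d<R<u, set p* = (R−d)/(u−d) = 0.8714; price each node as the discounted p*-expectation of its children.
At expiry t=2: V(2,0)=97.9748, V(2,1)=32.3708, V(2,2)=0.0000
Node (1,0) S=93.7200: V=(p*·32.3708+(1−p*)·97.9748)/1.27=32.1304; Δ=(32.3708−97.9748)/(127.4592−61.8552)=-1.0000; B=V−Δ·S=125.8504
Node (1,1) S=193.1200: V=(p*·0.0000+(1−p*)·32.3708)/1.27=3.2771; Δ=(0.0000−32.3708)/(262.6432−127.4592)=-0.2395; B=V−Δ·S=49.5211
Node (0,0) S=142.0000: V=(p*·3.2771+(1−p*)·32.1304)/1.27=5.5014; Δ=(3.2771−32.1304)/(193.1200−93.7200)=-0.2903; B=V−Δ·S=46.7204
Self-financing check: at every node Δ·S+B equals the discounted successor values.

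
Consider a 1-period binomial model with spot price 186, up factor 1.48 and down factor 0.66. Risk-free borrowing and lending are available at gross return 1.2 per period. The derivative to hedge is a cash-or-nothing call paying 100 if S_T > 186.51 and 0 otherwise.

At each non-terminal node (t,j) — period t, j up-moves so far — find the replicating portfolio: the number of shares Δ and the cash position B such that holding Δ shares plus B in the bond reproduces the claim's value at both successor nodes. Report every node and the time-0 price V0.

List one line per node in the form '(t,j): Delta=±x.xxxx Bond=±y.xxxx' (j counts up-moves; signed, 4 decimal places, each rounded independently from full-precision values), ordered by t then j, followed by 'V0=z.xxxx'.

(0,0): Delta=0.6557 Bond=-67.0732
V0=54.8780

Risk-neutral probability p* = (R−d)/(u−d) = (1.2−0.66)/(1.48−0.66) = 0.6585.
At expiry t=1: V(1,0)=0.0000, V(1,1)=100.0000
Node (0,0) S=186.0000: V=(p*·100.0000+(1−p*)·0.0000)/1.2=54.8780; Δ=(100.0000−0.0000)/(275.2800−122.7600)=0.6557; B=V−Δ·S=-67.0732
Root portfolio cost Δ·186+B reproduces V0=54.8780.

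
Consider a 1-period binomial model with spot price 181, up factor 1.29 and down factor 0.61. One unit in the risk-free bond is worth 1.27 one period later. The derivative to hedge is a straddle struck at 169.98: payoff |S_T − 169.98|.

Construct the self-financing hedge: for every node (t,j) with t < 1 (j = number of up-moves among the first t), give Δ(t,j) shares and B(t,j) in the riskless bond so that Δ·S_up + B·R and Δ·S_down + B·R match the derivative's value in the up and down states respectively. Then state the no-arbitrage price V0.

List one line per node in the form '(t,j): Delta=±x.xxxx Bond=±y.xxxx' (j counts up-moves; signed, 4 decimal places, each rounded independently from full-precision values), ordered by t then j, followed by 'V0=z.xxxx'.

(0,0): Delta=0.0320 Bond=44.1225
V0=49.9166

Since d<R<u, set p* = (R−d)/(u−d) = 0.9706; price each node as the discounted p*-expectation of its children.
Terminal values V(1,·): V(1,0)=59.5700, V(1,1)=63.5100
Node (0,0) S=181.0000: V=(p*·63.5100+(1−p*)·59.5700)/1.27=49.9166; Δ=(63.5100−59.5700)/(233.4900−110.4100)=0.0320; B=V−Δ·S=44.1225
Self-financing check: at every node Δ·S+B equals the discounted successor values.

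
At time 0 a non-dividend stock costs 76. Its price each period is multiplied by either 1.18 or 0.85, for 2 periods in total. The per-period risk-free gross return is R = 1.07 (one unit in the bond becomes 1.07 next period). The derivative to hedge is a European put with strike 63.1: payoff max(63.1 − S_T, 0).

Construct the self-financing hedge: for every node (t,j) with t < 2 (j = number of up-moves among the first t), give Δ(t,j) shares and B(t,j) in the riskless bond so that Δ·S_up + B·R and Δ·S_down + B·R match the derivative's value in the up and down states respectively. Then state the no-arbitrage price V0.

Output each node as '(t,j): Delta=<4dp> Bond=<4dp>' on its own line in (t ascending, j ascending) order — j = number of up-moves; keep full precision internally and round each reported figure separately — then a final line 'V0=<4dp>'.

(0,0): Delta=-0.1017 Bond=8.5264
(1,0): Delta=-0.3842 Bond=27.3696
(1,1): Delta=0.0000 Bond=0.0000
V0=0.7948

No-arbitrage ⇒ martingale measure with p* = (R−d)/(u−d) = 0.6667.
Terminal values V(2,·): V(2,0)=8.1900, V(2,1)=0.0000, V(2,2)=0.0000
(1,0): S=64.6000. Δ = (V_up−V_dn)/(S_up−S_dn) = (0.0000−8.1900)/(76.2280−54.9100) = -0.3842. V = [p*·0.0000 + (1−p*)·8.1900]/1.07 = 2.5514. B = V − Δ·S = 27.3696.
(1,1): S=89.6800. Δ = (V_up−V_dn)/(S_up−S_dn) = (0.0000−0.0000)/(105.8224−76.2280) = 0.0000. V = [p*·0.0000 + (1−p*)·0.0000]/1.07 = 0.0000. B = V − Δ·S = 0.0000.
(0,0): S=76.0000. Δ = (V_up−V_dn)/(S_up−S_dn) = (0.0000−2.5514)/(89.6800−64.6000) = -0.1017. V = [p*·0.0000 + (1−p*)·2.5514]/1.07 = 0.7948. B = V − Δ·S = 8.5264.
Root portfolio cost Δ·76+B reproduces V0=0.7948.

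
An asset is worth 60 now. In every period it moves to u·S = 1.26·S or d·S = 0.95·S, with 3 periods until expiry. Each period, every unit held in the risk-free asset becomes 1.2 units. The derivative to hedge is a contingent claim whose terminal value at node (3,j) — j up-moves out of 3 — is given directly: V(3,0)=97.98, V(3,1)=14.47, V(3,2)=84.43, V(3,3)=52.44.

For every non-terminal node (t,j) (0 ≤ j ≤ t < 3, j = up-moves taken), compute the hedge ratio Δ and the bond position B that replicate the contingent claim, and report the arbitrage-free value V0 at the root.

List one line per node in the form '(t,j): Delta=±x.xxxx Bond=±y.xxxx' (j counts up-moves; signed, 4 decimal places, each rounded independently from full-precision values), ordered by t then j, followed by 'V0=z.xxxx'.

(0,0): Delta=-0.0782 Bond=40.2281
(1,0): Delta=1.8985 Bond=-64.3975
(1,1): Delta=-0.4359 Bond=75.3149
(2,0): Delta=-4.9748 Bond=294.9148
(2,1): Delta=3.1423 Bond=-166.6030
(2,2): Delta=-1.0833 Bond=152.0532
V0=35.5378

The replicating-portfolio and risk-neutral prices coincide; use p* = (1.2−0.95)/(1.26−0.95) = 0.8065 for the latter.
Payoff layer (t=3): V(3,0)=97.9800, V(3,1)=14.4700, V(3,2)=84.4300, V(3,3)=52.4400
Node (2,0) S=54.1500: V=(p*·14.4700+(1−p*)·97.9800)/1.2=25.5277; Δ=(14.4700−97.9800)/(68.2290−51.4425)=-4.9748; B=V−Δ·S=294.9148
Node (2,1) S=71.8200: V=(p*·84.4300+(1−p*)·14.4700)/1.2=59.0745; Δ=(84.4300−14.4700)/(90.4932−68.2290)=3.1423; B=V−Δ·S=-166.6030
Node (2,2) S=95.2560: V=(p*·52.4400+(1−p*)·84.4300)/1.2=48.8597; Δ=(52.4400−84.4300)/(120.0226−90.4932)=-1.0833; B=V−Δ·S=152.0532
Node (1,0) S=57.0000: V=(p*·59.0745+(1−p*)·25.5277)/1.2=43.8179; Δ=(59.0745−25.5277)/(71.8200−54.1500)=1.8985; B=V−Δ·S=-64.3975
Node (1,1) S=75.6000: V=(p*·48.8597+(1−p*)·59.0745)/1.2=42.3639; Δ=(48.8597−59.0745)/(95.2560−71.8200)=-0.4359; B=V−Δ·S=75.3149
Node (0,0) S=60.0000: V=(p*·42.3639+(1−p*)·43.8179)/1.2=35.5378; Δ=(42.3639−43.8179)/(75.6000−57.0000)=-0.0782; B=V−Δ·S=40.2281
Each (Δ,B) replicates both successor values, so the strategy is self-financing and V0 is arbitrage-free.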